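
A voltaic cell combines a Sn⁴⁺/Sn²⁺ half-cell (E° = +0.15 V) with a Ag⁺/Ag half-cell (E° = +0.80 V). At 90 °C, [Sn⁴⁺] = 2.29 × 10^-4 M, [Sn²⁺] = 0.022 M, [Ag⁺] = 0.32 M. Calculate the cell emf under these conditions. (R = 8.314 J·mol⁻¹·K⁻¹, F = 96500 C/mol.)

0.686 V

The Ag⁺/Ag couple has the higher reduction potential and acts as the cathode, so E°_cell = +0.80 − (+0.15) = 0.65 V.
Balancing electrons gives n = 2; the reaction quotient is Q = [Sn⁴⁺]/([Sn²⁺]·[Ag⁺]^2) = 0.102.
E = E° − (RT/nF) ln Q = 0.65 − (8.314×363)/(2×96500) × (-2.286) = 0.650 + 0.036 = 0.686 V.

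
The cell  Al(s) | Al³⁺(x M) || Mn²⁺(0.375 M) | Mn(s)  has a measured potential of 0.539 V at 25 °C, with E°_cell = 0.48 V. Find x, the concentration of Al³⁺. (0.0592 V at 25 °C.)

2.4 × 10^-4 M

From the Nernst equation, log Q = n(E° − E)/0.0592 = 6(0.48 − 0.539)/0.0592 = -5.980, so Q = 1.05 × 10^-6.
With Q = [Al³⁺]^2/[Mn²⁺]^3 and the known concentrations, [Al³⁺]^2 in the numerator gives [Al³⁺] = 2.4 × 10^-4 M.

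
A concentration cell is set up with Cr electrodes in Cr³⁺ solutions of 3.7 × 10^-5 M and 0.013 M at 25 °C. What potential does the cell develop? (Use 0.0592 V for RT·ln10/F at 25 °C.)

Both half-cells are Cr³⁺/Cr, so E°_cell = 0. The concentrated side is the cathode; the cell reaction moves Cr³⁺ from high to low concentration with n = 3.
Q = [Cr³⁺]_dilute/[Cr³⁺]_conc = 3.7 × 10^-5/0.013 = 0.00285.
E = 0 − (0.0592/3) log Q = −(0.0592/3)(-2.546) = 0.0502 V.

0.050 V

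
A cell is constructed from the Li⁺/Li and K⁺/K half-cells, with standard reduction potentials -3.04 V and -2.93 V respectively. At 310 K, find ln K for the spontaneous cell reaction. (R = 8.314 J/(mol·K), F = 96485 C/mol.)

E°_cell = -2.93 − (-3.04) = 0.11 V, with n = 1 electron transferred.
At equilibrium E = 0, so the Nernst equation gives ln K = nFE°/RT = (1)(96485)(0.11)/((8.314)(310)) = 4.12.

ln K = 4.1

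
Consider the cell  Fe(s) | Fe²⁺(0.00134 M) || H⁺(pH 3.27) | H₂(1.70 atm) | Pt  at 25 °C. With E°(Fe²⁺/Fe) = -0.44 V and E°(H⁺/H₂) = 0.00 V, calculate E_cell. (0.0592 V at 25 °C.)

The hydrogen couple is the cathode, so E°_cell = 0.44 V; n = 2.
[H⁺] = 10^(−3.27) = 5.4 × 10^-4 M, and Q = [Fe²⁺]·P(H₂) / [H⁺]^2 = 7900.
E = E° − (0.0592/2) log Q = 0.44 − (0.0592/2)(3.898) = 0.325 V.

0.32 V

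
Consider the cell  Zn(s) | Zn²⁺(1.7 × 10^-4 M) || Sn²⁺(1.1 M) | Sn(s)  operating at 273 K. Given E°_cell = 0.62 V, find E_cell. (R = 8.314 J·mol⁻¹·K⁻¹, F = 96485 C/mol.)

0.723 V

Balancing electrons gives n = 2; the reaction quotient is Q = [Zn²⁺]/[Sn²⁺] = 1.55 × 10^-4.
E = E° − (RT/nF) ln Q = 0.62 − (8.314×273)/(2×96485) × (-8.775) = 0.620 + 0.103 = 0.723 V.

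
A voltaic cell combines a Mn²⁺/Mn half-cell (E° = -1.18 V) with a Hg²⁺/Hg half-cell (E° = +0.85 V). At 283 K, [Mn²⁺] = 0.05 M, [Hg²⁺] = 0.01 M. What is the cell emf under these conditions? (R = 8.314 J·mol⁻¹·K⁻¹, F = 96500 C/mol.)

2.01 V

The Hg²⁺/Hg couple has the higher reduction potential and acts as the cathode, so E°_cell = +0.85 − (-1.18) = 2.03 V.
Balancing electrons gives n = 2; the reaction quotient is Q = [Mn²⁺]/[Hg²⁺] = 5.00.
E = E° − (RT/nF) ln Q = 2.03 − (8.314×283)/(2×96500) × (1.609) = 2.030 − 0.020 = 2.010 V.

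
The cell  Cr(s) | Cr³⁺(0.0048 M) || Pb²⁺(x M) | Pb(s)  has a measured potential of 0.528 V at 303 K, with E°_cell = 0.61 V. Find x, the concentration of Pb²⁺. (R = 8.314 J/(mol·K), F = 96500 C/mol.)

From the Nernst equation, ln Q = nF(E° − E)/RT = 6×96500×(0.61 − 0.528)/(8.314×303) = 18.847, so Q = 1.53 × 10^8.
With Q = [Cr³⁺]^2/[Pb²⁺]^3 and the known concentrations, [Pb²⁺]^3 in the denominator gives [Pb²⁺] = 5.3 × 10^-5 M.

5.3 × 10^-5 M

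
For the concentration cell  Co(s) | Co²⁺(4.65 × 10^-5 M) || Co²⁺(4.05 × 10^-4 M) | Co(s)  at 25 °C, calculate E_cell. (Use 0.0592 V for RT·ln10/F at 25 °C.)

0.028 V

Both half-cells are Co²⁺/Co, so E°_cell = 0. The concentrated side is the cathode; the cell reaction moves Co²⁺ from high to low concentration with n = 2.
Q = [Co²⁺]_dilute/[Co²⁺]_conc = 4.65 × 10^-5/4.05 × 10^-4 = 0.115.
E = 0 − (0.0592/2) log Q = −(0.0592/2)(-0.940) = 0.0278 V.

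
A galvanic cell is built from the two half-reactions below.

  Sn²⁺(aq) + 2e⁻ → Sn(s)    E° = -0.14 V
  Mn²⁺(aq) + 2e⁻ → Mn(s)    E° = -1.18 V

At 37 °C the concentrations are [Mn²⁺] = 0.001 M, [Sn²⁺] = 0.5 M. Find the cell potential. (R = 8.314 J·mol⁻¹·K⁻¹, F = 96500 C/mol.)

The Sn²⁺/Sn couple has the higher reduction potential and acts as the cathode, so E°_cell = -0.14 − (-1.18) = 1.04 V.
Balancing electrons gives n = 2; the reaction quotient is Q = [Mn²⁺]/[Sn²⁺] = 0.00200.
E = E° − (RT/nF) ln Q = 1.04 − (8.314×310)/(2×96500) × (-6.215) = 1.040 + 0.083 = 1.123 V.

1.12 V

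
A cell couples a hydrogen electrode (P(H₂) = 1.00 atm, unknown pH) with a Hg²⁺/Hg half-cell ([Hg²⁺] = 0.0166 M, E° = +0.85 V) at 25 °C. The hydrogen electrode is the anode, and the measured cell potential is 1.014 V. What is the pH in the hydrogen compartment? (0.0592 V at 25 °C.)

pH = 3.66

E°_cell = 0.85 V and n = 2.
log Q = n(E° − E)/0.0592 = 2×(0.85 − 1.014)/0.0592 = -5.541.
With Q = [H⁺]^2 / ([Hg²⁺]·P(H₂)), solving for [H⁺] gives log[H⁺] = -3.660, so pH = 3.66.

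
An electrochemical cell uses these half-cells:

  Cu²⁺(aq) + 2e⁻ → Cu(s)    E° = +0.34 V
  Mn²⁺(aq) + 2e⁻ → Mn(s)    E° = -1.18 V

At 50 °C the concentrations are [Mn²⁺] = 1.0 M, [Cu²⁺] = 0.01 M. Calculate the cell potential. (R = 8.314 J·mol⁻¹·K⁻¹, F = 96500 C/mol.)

1.46 V

The Cu²⁺/Cu couple has the higher reduction potential and acts as the cathode, so E°_cell = +0.34 − (-1.18) = 1.52 V.
Balancing electrons gives n = 2; the reaction quotient is Q = [Mn²⁺]/[Cu²⁺] = 100.
E = E° − (RT/nF) ln Q = 1.52 − (8.314×323)/(2×96500) × (4.605) = 1.520 − 0.064 = 1.456 V.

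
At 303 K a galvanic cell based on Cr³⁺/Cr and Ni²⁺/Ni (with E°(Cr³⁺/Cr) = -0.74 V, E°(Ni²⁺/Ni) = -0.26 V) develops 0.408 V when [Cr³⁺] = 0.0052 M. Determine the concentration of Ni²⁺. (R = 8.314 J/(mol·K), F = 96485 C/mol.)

1.2 × 10^-4 M

From the Nernst equation, ln Q = nF(E° − E)/RT = 6×96485×(0.48 − 0.408)/(8.314×303) = 16.546, so Q = 1.53 × 10^7.
With Q = [Cr³⁺]^2/[Ni²⁺]^3 and the known concentrations, [Ni²⁺]^3 in the denominator gives [Ni²⁺] = 1.2 × 10^-4 M.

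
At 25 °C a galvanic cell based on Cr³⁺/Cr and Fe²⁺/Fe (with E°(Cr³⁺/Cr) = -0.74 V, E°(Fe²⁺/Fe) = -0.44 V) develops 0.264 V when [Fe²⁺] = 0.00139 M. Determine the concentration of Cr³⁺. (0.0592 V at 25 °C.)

0.0035 M

From the Nernst equation, log Q = n(E° − E)/0.0592 = 6(0.30 − 0.264)/0.0592 = 3.649, so Q = 4450.
With Q = [Cr³⁺]^2/[Fe²⁺]^3 and the known concentrations, [Cr³⁺]^2 in the numerator gives [Cr³⁺] = 0.0035 M.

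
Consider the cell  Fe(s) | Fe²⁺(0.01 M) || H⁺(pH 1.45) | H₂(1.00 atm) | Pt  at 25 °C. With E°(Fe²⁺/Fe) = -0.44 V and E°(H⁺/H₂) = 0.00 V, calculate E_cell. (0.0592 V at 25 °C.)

The hydrogen couple is the cathode, so E°_cell = 0.44 V; n = 2.
[H⁺] = 10^(−1.45) = 0.035 M, and Q = [Fe²⁺]·P(H₂) / [H⁺]^2 = 7.94.
E = E° − (0.0592/2) log Q = 0.44 − (0.0592/2)(0.900) = 0.413 V.

0.41 V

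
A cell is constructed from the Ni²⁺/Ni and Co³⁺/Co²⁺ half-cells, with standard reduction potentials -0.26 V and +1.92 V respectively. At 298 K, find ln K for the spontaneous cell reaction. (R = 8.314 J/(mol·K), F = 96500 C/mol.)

ln K = 169.8

E°_cell = +1.92 − (-0.26) = 2.18 V, with n = 2 electrons transferred.
At equilibrium E = 0, so the Nernst equation gives ln K = nFE°/RT = (2)(96500)(2.18)/((8.314)(298)) = 169.82.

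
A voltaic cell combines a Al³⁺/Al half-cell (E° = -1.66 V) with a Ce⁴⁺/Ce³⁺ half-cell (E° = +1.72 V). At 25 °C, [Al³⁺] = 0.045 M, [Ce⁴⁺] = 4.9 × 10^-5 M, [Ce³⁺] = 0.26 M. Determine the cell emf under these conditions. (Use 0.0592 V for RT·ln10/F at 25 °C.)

The Ce⁴⁺/Ce³⁺ couple has the higher reduction potential and acts as the cathode, so E°_cell = +1.72 − (-1.66) = 3.38 V.
Balancing electrons gives n = 3; the reaction quotient is Q = [Al³⁺]·[Ce³⁺]^3/[Ce⁴⁺]^3 = 6.72 × 10^9.
At 25 °C, E = E° − (0.0592/n) log Q = 3.38 − (0.0592/3)(9.828) = 3.380 − 0.194 = 3.186 V.

3.19 V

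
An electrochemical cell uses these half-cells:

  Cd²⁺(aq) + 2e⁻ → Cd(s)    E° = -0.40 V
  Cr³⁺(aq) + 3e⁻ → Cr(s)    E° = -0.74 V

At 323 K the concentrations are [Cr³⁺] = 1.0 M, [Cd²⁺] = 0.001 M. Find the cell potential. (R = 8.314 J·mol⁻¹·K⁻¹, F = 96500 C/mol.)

0.244 V

The Cd²⁺/Cd couple has the higher reduction potential and acts as the cathode, so E°_cell = -0.40 − (-0.74) = 0.34 V.
Balancing electrons gives n = 6; the reaction quotient is Q = [Cr³⁺]^2/[Cd²⁺]^3 = 1 × 10^9.
E = E° − (RT/nF) ln Q = 0.34 − (8.314×323)/(6×96500) × (20.723) = 0.340 − 0.096 = 0.244 V.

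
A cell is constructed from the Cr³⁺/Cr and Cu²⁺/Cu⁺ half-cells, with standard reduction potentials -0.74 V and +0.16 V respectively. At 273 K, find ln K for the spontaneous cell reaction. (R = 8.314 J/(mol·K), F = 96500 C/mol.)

ln K = 114.8

E°_cell = +0.16 − (-0.74) = 0.90 V, with n = 3 electrons transferred.
At equilibrium E = 0, so the Nernst equation gives ln K = nFE°/RT = (3)(96500)(0.90)/((8.314)(273)) = 114.79.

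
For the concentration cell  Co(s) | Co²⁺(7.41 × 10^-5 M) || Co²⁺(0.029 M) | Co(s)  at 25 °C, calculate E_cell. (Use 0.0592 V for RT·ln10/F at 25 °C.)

Both half-cells are Co²⁺/Co, so E°_cell = 0. The concentrated side is the cathode; the cell reaction moves Co²⁺ from high to low concentration with n = 2.
Q = [Co²⁺]_dilute/[Co²⁺]_conc = 7.41 × 10^-5/0.029 = 0.00256.
E = 0 − (0.0592/2) log Q = −(0.0592/2)(-2.593) = 0.0768 V.

0.077 V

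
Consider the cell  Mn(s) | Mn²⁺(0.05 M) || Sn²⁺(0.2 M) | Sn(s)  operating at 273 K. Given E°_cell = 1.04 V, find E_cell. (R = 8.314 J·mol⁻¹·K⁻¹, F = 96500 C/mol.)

Balancing electrons gives n = 2; the reaction quotient is Q = [Mn²⁺]/[Sn²⁺] = 0.250.
E = E° − (RT/nF) ln Q = 1.04 − (8.314×273)/(2×96500) × (-1.386) = 1.040 + 0.016 = 1.056 V.

1.06 V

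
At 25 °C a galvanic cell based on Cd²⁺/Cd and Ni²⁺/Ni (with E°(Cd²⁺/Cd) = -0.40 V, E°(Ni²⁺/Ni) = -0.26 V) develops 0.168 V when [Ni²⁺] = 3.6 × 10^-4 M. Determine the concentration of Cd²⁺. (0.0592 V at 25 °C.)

From the Nernst equation, log Q = n(E° − E)/0.0592 = 2(0.14 − 0.168)/0.0592 = -0.946, so Q = 0.113.
With Q = [Cd²⁺]/[Ni²⁺] and the known concentrations, [Cd²⁺] in the numerator gives [Cd²⁺] = 4.1 × 10^-5 M.

4.1 × 10^-5 M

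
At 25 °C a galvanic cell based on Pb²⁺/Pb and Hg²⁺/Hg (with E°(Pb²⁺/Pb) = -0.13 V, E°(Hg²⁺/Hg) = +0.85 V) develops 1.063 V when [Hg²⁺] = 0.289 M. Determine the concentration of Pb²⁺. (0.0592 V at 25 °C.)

From the Nernst equation, log Q = n(E° − E)/0.0592 = 2(0.98 − 1.063)/0.0592 = -2.804, so Q = 0.00157.
With Q = [Pb²⁺]/[Hg²⁺] and the known concentrations, [Pb²⁺] in the numerator gives [Pb²⁺] = 4.5 × 10^-4 M.

4.5 × 10^-4 M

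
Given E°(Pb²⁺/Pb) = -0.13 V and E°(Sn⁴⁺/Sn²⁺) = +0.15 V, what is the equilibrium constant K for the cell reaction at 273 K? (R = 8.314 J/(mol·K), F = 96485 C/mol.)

E°_cell = +0.15 − (-0.13) = 0.28 V, with n = 2 electrons transferred.
At equilibrium E = 0, so the Nernst equation gives ln K = nFE°/RT = (2)(96485)(0.28)/((8.314)(273)) = 23.81.
K = e^23.81 = 2.2 × 10^10.

2.2 × 10^10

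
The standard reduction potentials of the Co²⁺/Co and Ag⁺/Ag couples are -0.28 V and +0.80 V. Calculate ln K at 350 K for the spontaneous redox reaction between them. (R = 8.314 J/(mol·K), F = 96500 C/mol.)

ln K = 71.6

E°_cell = +0.80 − (-0.28) = 1.08 V, with n = 2 electrons transferred.
At equilibrium E = 0, so the Nernst equation gives ln K = nFE°/RT = (2)(96500)(1.08)/((8.314)(350)) = 71.63.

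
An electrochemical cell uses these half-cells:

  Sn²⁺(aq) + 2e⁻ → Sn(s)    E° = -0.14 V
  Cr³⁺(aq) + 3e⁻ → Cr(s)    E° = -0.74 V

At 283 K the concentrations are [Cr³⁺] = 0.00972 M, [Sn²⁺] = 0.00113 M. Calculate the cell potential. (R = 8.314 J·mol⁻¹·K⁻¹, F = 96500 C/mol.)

The Sn²⁺/Sn couple has the higher reduction potential and acts as the cathode, so E°_cell = -0.14 − (-0.74) = 0.60 V.
Balancing electrons gives n = 6; the reaction quotient is Q = [Cr³⁺]^2/[Sn²⁺]^3 = 6.55 × 10^4.
E = E° − (RT/nF) ln Q = 0.60 − (8.314×283)/(6×96500) × (11.089) = 0.600 − 0.045 = 0.555 V.

0.555 V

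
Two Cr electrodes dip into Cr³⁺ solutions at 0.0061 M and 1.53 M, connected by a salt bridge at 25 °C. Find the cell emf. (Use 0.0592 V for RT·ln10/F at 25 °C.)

Both half-cells are Cr³⁺/Cr, so E°_cell = 0. The concentrated side is the cathode; the cell reaction moves Cr³⁺ from high to low concentration with n = 3.
Q = [Cr³⁺]_dilute/[Cr³⁺]_conc = 0.0061/1.53 = 0.00399.
E = 0 − (0.0592/3) log Q = −(0.0592/3)(-2.399) = 0.0473 V.

0.047 V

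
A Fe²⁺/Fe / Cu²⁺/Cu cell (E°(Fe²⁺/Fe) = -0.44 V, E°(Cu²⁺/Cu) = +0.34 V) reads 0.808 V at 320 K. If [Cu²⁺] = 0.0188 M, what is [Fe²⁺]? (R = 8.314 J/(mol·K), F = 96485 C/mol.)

From the Nernst equation, ln Q = nF(E° − E)/RT = 2×96485×(0.78 − 0.808)/(8.314×320) = -2.031, so Q = 0.131.
With Q = [Fe²⁺]/[Cu²⁺] and the known concentrations, [Fe²⁺] in the numerator gives [Fe²⁺] = 0.0025 M.

0.0025 M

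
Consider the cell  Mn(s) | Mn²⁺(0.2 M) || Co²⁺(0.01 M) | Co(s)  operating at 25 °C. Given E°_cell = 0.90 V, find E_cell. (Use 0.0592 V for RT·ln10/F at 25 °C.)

0.861 V

Balancing electrons gives n = 2; the reaction quotient is Q = [Mn²⁺]/[Co²⁺] = 20.0.
At 25 °C, E = E° − (0.0592/n) log Q = 0.90 − (0.0592/2)(1.301) = 0.900 − 0.039 = 0.861 V.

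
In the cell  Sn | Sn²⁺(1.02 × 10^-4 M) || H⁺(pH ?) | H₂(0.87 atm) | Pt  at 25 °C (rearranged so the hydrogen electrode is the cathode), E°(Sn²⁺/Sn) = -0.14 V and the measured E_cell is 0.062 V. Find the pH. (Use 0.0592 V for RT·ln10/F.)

E°_cell = 0.14 V and n = 2.
log Q = n(E° − E)/0.0592 = 2×(0.14 − 0.062)/0.0592 = 2.635.
With Q = [Sn²⁺]·P(H₂) / [H⁺]^2, solving for [H⁺] gives log[H⁺] = -3.344, so pH = 3.34.

pH = 3.34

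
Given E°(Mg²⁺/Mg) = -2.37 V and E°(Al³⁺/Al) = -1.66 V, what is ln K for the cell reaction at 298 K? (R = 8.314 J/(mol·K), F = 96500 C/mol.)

E°_cell = -1.66 − (-2.37) = 0.71 V, with n = 6 electrons transferred.
At equilibrium E = 0, so the Nernst equation gives ln K = nFE°/RT = (6)(96500)(0.71)/((8.314)(298)) = 165.92.

ln K = 165.9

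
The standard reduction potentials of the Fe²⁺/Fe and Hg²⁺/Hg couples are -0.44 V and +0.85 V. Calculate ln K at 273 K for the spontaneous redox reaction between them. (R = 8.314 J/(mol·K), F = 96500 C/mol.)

ln K = 109.7

E°_cell = +0.85 − (-0.44) = 1.29 V, with n = 2 electrons transferred.
At equilibrium E = 0, so the Nernst equation gives ln K = nFE°/RT = (2)(96500)(1.29)/((8.314)(273)) = 109.69.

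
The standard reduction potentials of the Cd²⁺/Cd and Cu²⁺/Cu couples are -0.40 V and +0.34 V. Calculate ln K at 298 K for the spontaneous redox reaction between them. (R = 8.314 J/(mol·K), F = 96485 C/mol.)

E°_cell = +0.34 − (-0.40) = 0.74 V, with n = 2 electrons transferred.
At equilibrium E = 0, so the Nernst equation gives ln K = nFE°/RT = (2)(96485)(0.74)/((8.314)(298)) = 57.64.

ln K = 57.6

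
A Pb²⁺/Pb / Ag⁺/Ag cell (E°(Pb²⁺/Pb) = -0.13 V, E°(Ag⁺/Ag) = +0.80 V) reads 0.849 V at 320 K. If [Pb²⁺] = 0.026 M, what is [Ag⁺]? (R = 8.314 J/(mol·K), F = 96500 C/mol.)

From the Nernst equation, ln Q = nF(E° − E)/RT = 2×96500×(0.93 − 0.849)/(8.314×320) = 5.876, so Q = 356.
With Q = [Pb²⁺]/[Ag⁺]^2 and the known concentrations, [Ag⁺]^2 in the denominator gives [Ag⁺] = 0.0085 M.

0.0085 M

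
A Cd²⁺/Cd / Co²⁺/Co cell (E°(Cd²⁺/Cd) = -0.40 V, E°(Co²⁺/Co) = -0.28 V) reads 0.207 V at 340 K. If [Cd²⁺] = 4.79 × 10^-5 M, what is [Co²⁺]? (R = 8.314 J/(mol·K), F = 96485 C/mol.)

From the Nernst equation, ln Q = nF(E° − E)/RT = 2×96485×(0.12 − 0.207)/(8.314×340) = -5.939, so Q = 0.00263.
With Q = [Cd²⁺]/[Co²⁺] and the known concentrations, [Co²⁺] in the denominator gives [Co²⁺] = 0.018 M.

0.018 M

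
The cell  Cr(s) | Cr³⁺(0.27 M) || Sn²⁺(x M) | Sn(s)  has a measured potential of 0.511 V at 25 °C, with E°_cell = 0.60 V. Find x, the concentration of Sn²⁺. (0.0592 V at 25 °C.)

4.1 × 10^-4 M

From the Nernst equation, log Q = n(E° − E)/0.0592 = 6(0.60 − 0.511)/0.0592 = 9.020, so Q = 1.05 × 10^9.
With Q = [Cr³⁺]^2/[Sn²⁺]^3 and the known concentrations, [Sn²⁺]^3 in the denominator gives [Sn²⁺] = 4.1 × 10^-4 M.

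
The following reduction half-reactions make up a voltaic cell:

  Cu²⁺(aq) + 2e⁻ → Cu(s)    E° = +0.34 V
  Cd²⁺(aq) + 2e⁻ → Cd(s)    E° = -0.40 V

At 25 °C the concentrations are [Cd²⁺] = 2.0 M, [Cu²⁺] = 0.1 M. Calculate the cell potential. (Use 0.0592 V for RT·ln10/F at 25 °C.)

0.701 V

The Cu²⁺/Cu couple has the higher reduction potential and acts as the cathode, so E°_cell = +0.34 − (-0.40) = 0.74 V.
Balancing electrons gives n = 2; the reaction quotient is Q = [Cd²⁺]/[Cu²⁺] = 20.0.
At 25 °C, E = E° − (0.0592/n) log Q = 0.74 − (0.0592/2)(1.301) = 0.740 − 0.039 = 0.701 V.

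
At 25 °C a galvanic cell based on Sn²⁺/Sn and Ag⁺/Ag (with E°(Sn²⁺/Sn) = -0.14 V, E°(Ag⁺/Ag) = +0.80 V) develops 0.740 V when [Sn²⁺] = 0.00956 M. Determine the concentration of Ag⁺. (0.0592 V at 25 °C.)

4.1 × 10^-5 M

From the Nernst equation, log Q = n(E° − E)/0.0592 = 2(0.94 − 0.740)/0.0592 = 6.757, so Q = 5.71 × 10^6.
With Q = [Sn²⁺]/[Ag⁺]^2 and the known concentrations, [Ag⁺]^2 in the denominator gives [Ag⁺] = 4.1 × 10^-5 M.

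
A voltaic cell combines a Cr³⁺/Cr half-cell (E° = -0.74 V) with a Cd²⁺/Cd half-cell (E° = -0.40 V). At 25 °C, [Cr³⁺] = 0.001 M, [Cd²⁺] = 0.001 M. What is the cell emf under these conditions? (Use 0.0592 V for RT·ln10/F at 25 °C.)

The Cd²⁺/Cd couple has the higher reduction potential and acts as the cathode, so E°_cell = -0.40 − (-0.74) = 0.34 V.
Balancing electrons gives n = 6; the reaction quotient is Q = [Cr³⁺]^2/[Cd²⁺]^3 = 1000.
At 25 °C, E = E° − (0.0592/n) log Q = 0.34 − (0.0592/6)(3.000) = 0.340 − 0.030 = 0.310 V.

0.310 V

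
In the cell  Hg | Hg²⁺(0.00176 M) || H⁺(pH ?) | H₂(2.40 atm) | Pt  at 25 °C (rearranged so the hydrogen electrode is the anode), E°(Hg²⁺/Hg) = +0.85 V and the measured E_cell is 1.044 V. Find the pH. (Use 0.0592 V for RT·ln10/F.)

E°_cell = 0.85 V and n = 2.
log Q = n(E° − E)/0.0592 = 2×(0.85 − 1.044)/0.0592 = -6.554.
With Q = [H⁺]^2 / ([Hg²⁺]·P(H₂)), solving for [H⁺] gives log[H⁺] = -4.464, so pH = 4.46.

pH = 4.46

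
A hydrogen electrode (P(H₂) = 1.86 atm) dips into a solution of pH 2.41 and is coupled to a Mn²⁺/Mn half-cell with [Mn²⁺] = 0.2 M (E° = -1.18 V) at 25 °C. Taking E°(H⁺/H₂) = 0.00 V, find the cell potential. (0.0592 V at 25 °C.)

1.05 V

The hydrogen couple is the cathode, so E°_cell = 1.18 V; n = 2.
[H⁺] = 10^(−2.41) = 0.0039 M, and Q = [Mn²⁺]·P(H₂) / [H⁺]^2 = 2.46 × 10^4.
E = E° − (0.0592/2) log Q = 1.18 − (0.0592/2)(4.391) = 1.050 V.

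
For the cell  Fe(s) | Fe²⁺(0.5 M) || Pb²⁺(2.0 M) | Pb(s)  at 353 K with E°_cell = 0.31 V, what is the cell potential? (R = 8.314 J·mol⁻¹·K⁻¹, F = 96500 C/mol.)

Balancing electrons gives n = 2; the reaction quotient is Q = [Fe²⁺]/[Pb²⁺] = 0.250.
E = E° − (RT/nF) ln Q = 0.31 − (8.314×353)/(2×96500) × (-1.386) = 0.310 + 0.021 = 0.331 V.

0.331 V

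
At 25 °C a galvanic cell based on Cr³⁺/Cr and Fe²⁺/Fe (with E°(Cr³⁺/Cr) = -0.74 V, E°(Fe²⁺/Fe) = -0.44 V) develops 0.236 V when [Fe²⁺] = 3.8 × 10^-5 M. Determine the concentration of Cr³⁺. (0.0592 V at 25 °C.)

4.1 × 10^-4 M

From the Nernst equation, log Q = n(E° − E)/0.0592 = 6(0.30 − 0.236)/0.0592 = 6.486, so Q = 3.07 × 10^6.
With Q = [Cr³⁺]^2/[Fe²⁺]^3 and the known concentrations, [Cr³⁺]^2 in the numerator gives [Cr³⁺] = 4.1 × 10^-4 M.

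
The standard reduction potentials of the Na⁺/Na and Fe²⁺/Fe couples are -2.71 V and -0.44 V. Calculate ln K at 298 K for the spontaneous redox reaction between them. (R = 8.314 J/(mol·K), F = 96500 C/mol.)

E°_cell = -0.44 − (-2.71) = 2.27 V, with n = 2 electrons transferred.
At equilibrium E = 0, so the Nernst equation gives ln K = nFE°/RT = (2)(96500)(2.27)/((8.314)(298)) = 176.83.

ln K = 176.8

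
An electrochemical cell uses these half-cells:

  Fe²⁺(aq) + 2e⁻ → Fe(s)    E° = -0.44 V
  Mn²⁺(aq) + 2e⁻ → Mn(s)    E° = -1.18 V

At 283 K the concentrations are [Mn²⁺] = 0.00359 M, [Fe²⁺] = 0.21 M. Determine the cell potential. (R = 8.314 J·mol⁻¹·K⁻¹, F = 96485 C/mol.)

The Fe²⁺/Fe couple has the higher reduction potential and acts as the cathode, so E°_cell = -0.44 − (-1.18) = 0.74 V.
Balancing electrons gives n = 2; the reaction quotient is Q = [Mn²⁺]/[Fe²⁺] = 0.0171.
E = E° − (RT/nF) ln Q = 0.74 − (8.314×283)/(2×96485) × (-4.069) = 0.740 + 0.050 = 0.790 V.

0.790 V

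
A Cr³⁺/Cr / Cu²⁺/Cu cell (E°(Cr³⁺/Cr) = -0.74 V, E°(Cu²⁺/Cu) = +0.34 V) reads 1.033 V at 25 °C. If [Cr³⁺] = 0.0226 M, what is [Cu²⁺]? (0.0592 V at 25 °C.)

From the Nernst equation, log Q = n(E° − E)/0.0592 = 6(1.08 − 1.033)/0.0592 = 4.764, so Q = 5.8 × 10^4.
With Q = [Cr³⁺]^2/[Cu²⁺]^3 and the known concentrations, [Cu²⁺]^3 in the denominator gives [Cu²⁺] = 0.0021 M.

0.0021 M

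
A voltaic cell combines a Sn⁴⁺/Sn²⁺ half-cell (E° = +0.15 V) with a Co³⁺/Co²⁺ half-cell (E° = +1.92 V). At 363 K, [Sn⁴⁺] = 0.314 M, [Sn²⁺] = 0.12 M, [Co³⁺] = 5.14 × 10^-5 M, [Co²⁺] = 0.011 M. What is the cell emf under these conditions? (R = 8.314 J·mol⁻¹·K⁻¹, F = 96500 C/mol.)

1.59 V

The Co³⁺/Co²⁺ couple has the higher reduction potential and acts as the cathode, so E°_cell = +1.92 − (+0.15) = 1.77 V.
Balancing electrons gives n = 2; the reaction quotient is Q = [Sn⁴⁺]·[Co²⁺]^2/([Sn²⁺]·[Co³⁺]^2) = 1.2 × 10^5.
E = E° − (RT/nF) ln Q = 1.77 − (8.314×363)/(2×96500) × (11.694) = 1.770 − 0.183 = 1.587 V.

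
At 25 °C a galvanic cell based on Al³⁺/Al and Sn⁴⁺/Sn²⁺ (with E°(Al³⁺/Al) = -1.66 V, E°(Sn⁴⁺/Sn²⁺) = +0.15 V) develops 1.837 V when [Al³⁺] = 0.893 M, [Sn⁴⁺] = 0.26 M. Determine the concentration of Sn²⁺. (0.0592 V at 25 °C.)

From the Nernst equation, log Q = n(E° − E)/0.0592 = 6(1.81 − 1.837)/0.0592 = -2.736, so Q = 0.00183.
With Q = [Al³⁺]^2·[Sn²⁺]^3/[Sn⁴⁺]^3 and the known concentrations, [Sn²⁺]^3 in the numerator gives [Sn²⁺] = 0.034 M.

0.034 M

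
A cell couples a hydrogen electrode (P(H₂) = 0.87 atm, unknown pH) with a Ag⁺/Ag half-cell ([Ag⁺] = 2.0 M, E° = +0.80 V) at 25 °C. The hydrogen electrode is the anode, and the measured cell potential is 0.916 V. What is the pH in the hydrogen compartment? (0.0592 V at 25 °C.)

E°_cell = 0.80 V and n = 2.
log Q = n(E° − E)/0.0592 = 2×(0.80 − 0.916)/0.0592 = -3.919.
With Q = [H⁺]^2 / ([Ag⁺]^2·P(H₂)), solving for [H⁺] gives log[H⁺] = -1.689, so pH = 1.69.

pH = 1.69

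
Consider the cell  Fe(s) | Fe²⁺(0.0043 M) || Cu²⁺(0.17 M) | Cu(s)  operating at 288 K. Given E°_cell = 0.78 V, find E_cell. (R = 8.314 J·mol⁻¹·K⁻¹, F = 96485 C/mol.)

Balancing electrons gives n = 2; the reaction quotient is Q = [Fe²⁺]/[Cu²⁺] = 0.0253.
E = E° − (RT/nF) ln Q = 0.78 − (8.314×288)/(2×96485) × (-3.677) = 0.780 + 0.046 = 0.826 V.

0.826 V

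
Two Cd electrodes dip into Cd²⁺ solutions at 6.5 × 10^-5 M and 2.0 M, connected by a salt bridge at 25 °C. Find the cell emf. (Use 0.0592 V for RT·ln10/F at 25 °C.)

0.13 V

Both half-cells are Cd²⁺/Cd, so E°_cell = 0. The concentrated side is the cathode; the cell reaction moves Cd²⁺ from high to low concentration with n = 2.
Q = [Cd²⁺]_dilute/[Cd²⁺]_conc = 6.5 × 10^-5/2.0 = 3.25 × 10^-5.
E = 0 − (0.0592/2) log Q = −(0.0592/2)(-4.488) = 0.1328 V.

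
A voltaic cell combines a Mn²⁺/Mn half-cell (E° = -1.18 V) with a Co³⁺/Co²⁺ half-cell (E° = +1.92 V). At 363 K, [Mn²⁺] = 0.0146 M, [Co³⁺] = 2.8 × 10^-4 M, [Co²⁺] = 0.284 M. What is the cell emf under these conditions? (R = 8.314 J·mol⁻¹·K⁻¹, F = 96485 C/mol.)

The Co³⁺/Co²⁺ couple has the higher reduction potential and acts as the cathode, so E°_cell = +1.92 − (-1.18) = 3.10 V.
Balancing electrons gives n = 2; the reaction quotient is Q = [Mn²⁺]·[Co²⁺]^2/[Co³⁺]^2 = 1.5 × 10^4.
E = E° − (RT/nF) ln Q = 3.10 − (8.314×363)/(2×96485) × (9.617) = 3.100 − 0.150 = 2.950 V.

2.95 V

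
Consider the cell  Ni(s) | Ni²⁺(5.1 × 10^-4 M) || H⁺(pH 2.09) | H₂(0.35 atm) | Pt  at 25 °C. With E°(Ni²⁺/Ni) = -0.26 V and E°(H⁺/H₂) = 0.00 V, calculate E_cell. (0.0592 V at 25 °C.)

0.25 V

The hydrogen couple is the cathode, so E°_cell = 0.26 V; n = 2.
[H⁺] = 10^(−2.09) = 0.0081 M, and Q = [Ni²⁺]·P(H₂) / [H⁺]^2 = 2.70.
E = E° − (0.0592/2) log Q = 0.26 − (0.0592/2)(0.432) = 0.247 V.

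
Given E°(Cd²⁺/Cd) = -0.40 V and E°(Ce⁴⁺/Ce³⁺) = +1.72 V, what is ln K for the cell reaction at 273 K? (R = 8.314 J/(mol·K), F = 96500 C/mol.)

E°_cell = +1.72 − (-0.40) = 2.12 V, with n = 2 electrons transferred.
At equilibrium E = 0, so the Nernst equation gives ln K = nFE°/RT = (2)(96500)(2.12)/((8.314)(273)) = 180.27.

ln K = 180.3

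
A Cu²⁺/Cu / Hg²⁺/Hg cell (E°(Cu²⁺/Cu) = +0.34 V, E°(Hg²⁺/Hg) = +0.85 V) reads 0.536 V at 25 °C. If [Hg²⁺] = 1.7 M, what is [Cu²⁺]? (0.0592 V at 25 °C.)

0.22 M

From the Nernst equation, log Q = n(E° − E)/0.0592 = 2(0.51 − 0.536)/0.0592 = -0.878, so Q = 0.132.
With Q = [Cu²⁺]/[Hg²⁺] and the known concentrations, [Cu²⁺] in the numerator gives [Cu²⁺] = 0.22 M.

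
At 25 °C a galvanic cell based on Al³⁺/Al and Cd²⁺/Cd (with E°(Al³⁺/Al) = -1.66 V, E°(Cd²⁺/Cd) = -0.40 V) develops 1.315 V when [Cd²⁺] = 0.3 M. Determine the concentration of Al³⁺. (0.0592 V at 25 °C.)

From the Nernst equation, log Q = n(E° − E)/0.0592 = 6(1.26 − 1.315)/0.0592 = -5.574, so Q = 2.66 × 10^-6.
With Q = [Al³⁺]^2/[Cd²⁺]^3 and the known concentrations, [Al³⁺]^2 in the numerator gives [Al³⁺] = 2.7 × 10^-4 M.

2.7 × 10^-4 M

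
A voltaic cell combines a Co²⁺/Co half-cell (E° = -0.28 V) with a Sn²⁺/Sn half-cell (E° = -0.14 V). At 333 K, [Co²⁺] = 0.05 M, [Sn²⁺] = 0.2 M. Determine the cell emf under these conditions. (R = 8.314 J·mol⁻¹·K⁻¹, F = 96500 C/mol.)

0.160 V

The Sn²⁺/Sn couple has the higher reduction potential and acts as the cathode, so E°_cell = -0.14 − (-0.28) = 0.14 V.
Balancing electrons gives n = 2; the reaction quotient is Q = [Co²⁺]/[Sn²⁺] = 0.250.
E = E° − (RT/nF) ln Q = 0.14 − (8.314×333)/(2×96500) × (-1.386) = 0.140 + 0.020 = 0.160 V.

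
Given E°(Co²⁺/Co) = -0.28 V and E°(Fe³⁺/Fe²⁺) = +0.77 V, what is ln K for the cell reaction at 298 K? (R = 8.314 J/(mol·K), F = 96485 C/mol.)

ln K = 81.8

E°_cell = +0.77 − (-0.28) = 1.05 V, with n = 2 electrons transferred.
At equilibrium E = 0, so the Nernst equation gives ln K = nFE°/RT = (2)(96485)(1.05)/((8.314)(298)) = 81.78.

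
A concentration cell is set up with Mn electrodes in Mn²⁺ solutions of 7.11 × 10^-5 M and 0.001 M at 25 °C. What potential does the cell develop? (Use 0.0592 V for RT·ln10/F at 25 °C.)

0.034 V

Both half-cells are Mn²⁺/Mn, so E°_cell = 0. The concentrated side is the cathode; the cell reaction moves Mn²⁺ from high to low concentration with n = 2.
Q = [Mn²⁺]_dilute/[Mn²⁺]_conc = 7.11 × 10^-5/0.001 = 0.0711.
E = 0 − (0.0592/2) log Q = −(0.0592/2)(-1.148) = 0.0340 V.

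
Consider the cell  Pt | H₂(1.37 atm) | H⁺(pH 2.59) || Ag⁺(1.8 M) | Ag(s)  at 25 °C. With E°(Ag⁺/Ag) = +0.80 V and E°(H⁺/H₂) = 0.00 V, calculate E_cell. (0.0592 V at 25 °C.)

0.97 V

The Ag⁺/Ag couple is the cathode, so E°_cell = 0.80 V; n = 2.
[H⁺] = 10^(−2.59) = 0.0026 M, and Q = [H⁺]^2 / ([Ag⁺]^2·P(H₂)) = 1.49 × 10^-6.
E = E° − (0.0592/2) log Q = 0.80 − (0.0592/2)(-5.827) = 0.972 V.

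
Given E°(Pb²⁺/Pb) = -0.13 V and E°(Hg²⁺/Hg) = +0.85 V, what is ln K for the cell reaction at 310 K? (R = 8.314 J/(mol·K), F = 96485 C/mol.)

ln K = 73.4

E°_cell = +0.85 − (-0.13) = 0.98 V, with n = 2 electrons transferred.
At equilibrium E = 0, so the Nernst equation gives ln K = nFE°/RT = (2)(96485)(0.98)/((8.314)(310)) = 73.37.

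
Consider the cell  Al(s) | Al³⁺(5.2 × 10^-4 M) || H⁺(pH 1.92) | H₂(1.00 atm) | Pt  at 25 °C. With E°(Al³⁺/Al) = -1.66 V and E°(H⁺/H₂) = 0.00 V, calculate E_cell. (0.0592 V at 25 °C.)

The hydrogen couple is the cathode, so E°_cell = 1.66 V; n = 6.
[H⁺] = 10^(−1.92) = 0.012 M, and Q = [Al³⁺]^2·P(H₂)^3 / [H⁺]^6 = 8.95 × 10^4.
E = E° − (0.0592/6) log Q = 1.66 − (0.0592/6)(4.952) = 1.611 V.

1.61 V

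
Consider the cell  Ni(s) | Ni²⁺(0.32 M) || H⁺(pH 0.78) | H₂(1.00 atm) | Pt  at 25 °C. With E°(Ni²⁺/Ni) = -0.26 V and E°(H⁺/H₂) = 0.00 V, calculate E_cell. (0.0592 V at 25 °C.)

0.23 V

The hydrogen couple is the cathode, so E°_cell = 0.26 V; n = 2.
[H⁺] = 10^(−0.78) = 0.17 M, and Q = [Ni²⁺]·P(H₂) / [H⁺]^2 = 11.6.
E = E° − (0.0592/2) log Q = 0.26 − (0.0592/2)(1.065) = 0.228 V.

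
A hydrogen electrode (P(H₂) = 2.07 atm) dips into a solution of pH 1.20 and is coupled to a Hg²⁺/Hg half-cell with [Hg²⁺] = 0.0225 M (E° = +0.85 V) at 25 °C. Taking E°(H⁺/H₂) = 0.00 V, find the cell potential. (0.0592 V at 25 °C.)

The Hg²⁺/Hg couple is the cathode, so E°_cell = 0.85 V; n = 2.
[H⁺] = 10^(−1.20) = 0.063 M, and Q = [H⁺]^2 / ([Hg²⁺]·P(H₂)) = 0.0855.
E = E° − (0.0592/2) log Q = 0.85 − (0.0592/2)(-1.068) = 0.882 V.

0.88 V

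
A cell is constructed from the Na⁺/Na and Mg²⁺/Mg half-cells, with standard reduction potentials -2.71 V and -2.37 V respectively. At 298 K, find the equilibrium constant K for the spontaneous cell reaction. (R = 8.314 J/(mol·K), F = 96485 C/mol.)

E°_cell = -2.37 − (-2.71) = 0.34 V, with n = 2 electrons transferred.
At equilibrium E = 0, so the Nernst equation gives ln K = nFE°/RT = (2)(96485)(0.34)/((8.314)(298)) = 26.48.
K = e^26.48 = 3.2 × 10^11.

3.2 × 10^11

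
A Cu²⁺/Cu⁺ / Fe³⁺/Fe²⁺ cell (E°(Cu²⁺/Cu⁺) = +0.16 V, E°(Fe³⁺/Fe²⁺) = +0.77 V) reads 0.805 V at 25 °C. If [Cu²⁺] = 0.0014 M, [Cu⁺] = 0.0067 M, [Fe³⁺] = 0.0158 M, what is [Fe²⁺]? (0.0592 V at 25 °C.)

3.8 × 10^-5 M

From the Nernst equation, log Q = n(E° − E)/0.0592 = 1(0.61 − 0.805)/0.0592 = -3.294, so Q = 5.08 × 10^-4.
With Q = [Cu²⁺]·[Fe²⁺]/([Cu⁺]·[Fe³⁺]) and the known concentrations, [Fe²⁺] in the numerator gives [Fe²⁺] = 3.8 × 10^-5 M.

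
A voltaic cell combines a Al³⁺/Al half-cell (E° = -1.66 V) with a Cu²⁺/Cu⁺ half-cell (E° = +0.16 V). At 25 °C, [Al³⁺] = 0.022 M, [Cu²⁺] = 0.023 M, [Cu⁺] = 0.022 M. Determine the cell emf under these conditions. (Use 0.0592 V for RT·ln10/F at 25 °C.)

1.85 V

The Cu²⁺/Cu⁺ couple has the higher reduction potential and acts as the cathode, so E°_cell = +0.16 − (-1.66) = 1.82 V.
Balancing electrons gives n = 3; the reaction quotient is Q = [Al³⁺]·[Cu⁺]^3/[Cu²⁺]^3 = 0.0193.
At 25 °C, E = E° − (0.0592/n) log Q = 1.82 − (0.0592/3)(-1.715) = 1.820 + 0.034 = 1.854 V.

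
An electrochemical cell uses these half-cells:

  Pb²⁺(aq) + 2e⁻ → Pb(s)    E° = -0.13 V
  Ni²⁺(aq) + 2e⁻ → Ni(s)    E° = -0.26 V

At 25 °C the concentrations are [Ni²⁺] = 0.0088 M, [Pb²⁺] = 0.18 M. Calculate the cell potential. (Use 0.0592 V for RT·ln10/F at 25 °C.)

0.169 V

The Pb²⁺/Pb couple has the higher reduction potential and acts as the cathode, so E°_cell = -0.13 − (-0.26) = 0.13 V.
Balancing electrons gives n = 2; the reaction quotient is Q = [Ni²⁺]/[Pb²⁺] = 0.0489.
At 25 °C, E = E° − (0.0592/n) log Q = 0.13 − (0.0592/2)(-1.311) = 0.130 + 0.039 = 0.169 V.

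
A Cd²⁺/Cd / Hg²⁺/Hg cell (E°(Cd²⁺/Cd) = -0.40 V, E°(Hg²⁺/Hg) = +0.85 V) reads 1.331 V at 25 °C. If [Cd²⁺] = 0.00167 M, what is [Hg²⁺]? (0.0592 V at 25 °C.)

From the Nernst equation, log Q = n(E° − E)/0.0592 = 2(1.25 − 1.331)/0.0592 = -2.736, so Q = 0.00183.
With Q = [Cd²⁺]/[Hg²⁺] and the known concentrations, [Hg²⁺] in the denominator gives [Hg²⁺] = 0.91 M.

0.91 M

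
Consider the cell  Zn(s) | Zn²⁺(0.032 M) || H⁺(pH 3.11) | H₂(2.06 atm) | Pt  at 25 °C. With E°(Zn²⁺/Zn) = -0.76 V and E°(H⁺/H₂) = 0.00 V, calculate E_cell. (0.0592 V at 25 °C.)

The hydrogen couple is the cathode, so E°_cell = 0.76 V; n = 2.
[H⁺] = 10^(−3.11) = 7.8 × 10^-4 M, and Q = [Zn²⁺]·P(H₂) / [H⁺]^2 = 1.09 × 10^5.
E = E° − (0.0592/2) log Q = 0.76 − (0.0592/2)(5.039) = 0.611 V.

0.61 V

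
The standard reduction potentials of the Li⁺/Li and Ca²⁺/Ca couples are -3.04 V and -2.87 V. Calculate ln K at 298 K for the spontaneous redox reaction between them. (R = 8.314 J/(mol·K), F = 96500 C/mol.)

ln K = 13.2

E°_cell = -2.87 − (-3.04) = 0.17 V, with n = 2 electrons transferred.
At equilibrium E = 0, so the Nernst equation gives ln K = nFE°/RT = (2)(96500)(0.17)/((8.314)(298)) = 13.24.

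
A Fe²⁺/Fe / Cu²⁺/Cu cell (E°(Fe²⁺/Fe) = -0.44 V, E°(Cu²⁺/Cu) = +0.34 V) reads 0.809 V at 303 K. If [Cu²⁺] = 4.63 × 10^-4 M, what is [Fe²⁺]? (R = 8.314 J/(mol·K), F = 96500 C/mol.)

5 × 10^-5 M

From the Nernst equation, ln Q = nF(E° − E)/RT = 2×96500×(0.78 − 0.809)/(8.314×303) = -2.222, so Q = 0.108.
With Q = [Fe²⁺]/[Cu²⁺] and the known concentrations, [Fe²⁺] in the numerator gives [Fe²⁺] = 5 × 10^-5 M.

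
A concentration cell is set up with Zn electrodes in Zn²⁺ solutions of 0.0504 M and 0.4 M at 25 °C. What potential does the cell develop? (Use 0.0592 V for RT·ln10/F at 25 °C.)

Both half-cells are Zn²⁺/Zn, so E°_cell = 0. The concentrated side is the cathode; the cell reaction moves Zn²⁺ from high to low concentration with n = 2.
Q = [Zn²⁺]_dilute/[Zn²⁺]_conc = 0.0504/0.4 = 0.126.
E = 0 − (0.0592/2) log Q = −(0.0592/2)(-0.900) = 0.0266 V.

0.027 V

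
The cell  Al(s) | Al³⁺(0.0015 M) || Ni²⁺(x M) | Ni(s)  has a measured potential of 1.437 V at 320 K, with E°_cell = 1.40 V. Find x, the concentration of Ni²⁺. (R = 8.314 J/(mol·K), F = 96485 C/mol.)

From the Nernst equation, ln Q = nF(E° − E)/RT = 6×96485×(1.40 − 1.437)/(8.314×320) = -8.051, so Q = 3.19 × 10^-4.
With Q = [Al³⁺]^2/[Ni²⁺]^3 and the known concentrations, [Ni²⁺]^3 in the denominator gives [Ni²⁺] = 0.19 M.

0.19 M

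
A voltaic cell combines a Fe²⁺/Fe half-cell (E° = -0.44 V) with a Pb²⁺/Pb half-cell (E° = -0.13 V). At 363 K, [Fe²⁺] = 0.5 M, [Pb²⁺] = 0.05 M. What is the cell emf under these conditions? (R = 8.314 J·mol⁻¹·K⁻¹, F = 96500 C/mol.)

The Pb²⁺/Pb couple has the higher reduction potential and acts as the cathode, so E°_cell = -0.13 − (-0.44) = 0.31 V.
Balancing electrons gives n = 2; the reaction quotient is Q = [Fe²⁺]/[Pb²⁺] = 10.0.
E = E° − (RT/nF) ln Q = 0.31 − (8.314×363)/(2×96500) × (2.303) = 0.310 − 0.036 = 0.274 V.

0.274 V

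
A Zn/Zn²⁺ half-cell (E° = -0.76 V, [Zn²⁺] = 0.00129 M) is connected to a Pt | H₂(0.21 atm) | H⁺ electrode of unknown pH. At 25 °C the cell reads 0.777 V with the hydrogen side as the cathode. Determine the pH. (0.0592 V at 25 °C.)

pH = 1.50

E°_cell = 0.76 V and n = 2.
log Q = n(E° − E)/0.0592 = 2×(0.76 − 0.777)/0.0592 = -0.574.
With Q = [Zn²⁺]·P(H₂) / [H⁺]^2, solving for [H⁺] gives log[H⁺] = -1.496, so pH = 1.50.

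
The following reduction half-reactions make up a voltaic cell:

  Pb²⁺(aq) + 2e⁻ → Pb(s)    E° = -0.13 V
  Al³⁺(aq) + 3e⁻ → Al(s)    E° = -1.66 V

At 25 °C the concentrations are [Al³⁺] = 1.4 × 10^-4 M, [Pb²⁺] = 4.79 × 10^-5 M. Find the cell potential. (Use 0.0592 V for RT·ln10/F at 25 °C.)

The Pb²⁺/Pb couple has the higher reduction potential and acts as the cathode, so E°_cell = -0.13 − (-1.66) = 1.53 V.
Balancing electrons gives n = 6; the reaction quotient is Q = [Al³⁺]^2/[Pb²⁺]^3 = 1.78 × 10^5.
At 25 °C, E = E° − (0.0592/n) log Q = 1.53 − (0.0592/6)(5.251) = 1.530 − 0.052 = 1.478 V.

1.48 V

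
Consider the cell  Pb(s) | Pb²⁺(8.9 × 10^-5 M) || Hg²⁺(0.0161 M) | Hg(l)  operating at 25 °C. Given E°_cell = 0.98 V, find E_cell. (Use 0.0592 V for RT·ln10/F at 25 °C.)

Balancing electrons gives n = 2; the reaction quotient is Q = [Pb²⁺]/[Hg²⁺] = 0.00553.
At 25 °C, E = E° − (0.0592/n) log Q = 0.98 − (0.0592/2)(-2.257) = 0.980 + 0.067 = 1.047 V.

1.05 V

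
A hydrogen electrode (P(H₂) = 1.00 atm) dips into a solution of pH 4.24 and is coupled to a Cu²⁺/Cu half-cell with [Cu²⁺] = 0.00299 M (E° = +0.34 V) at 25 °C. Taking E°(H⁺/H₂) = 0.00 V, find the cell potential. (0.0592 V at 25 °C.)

The Cu²⁺/Cu couple is the cathode, so E°_cell = 0.34 V; n = 2.
[H⁺] = 10^(−4.24) = 5.8 × 10^-5 M, and Q = [H⁺]^2 / ([Cu²⁺]·P(H₂)) = 1.11 × 10^-6.
E = E° − (0.0592/2) log Q = 0.34 − (0.0592/2)(-5.956) = 0.516 V.

0.52 V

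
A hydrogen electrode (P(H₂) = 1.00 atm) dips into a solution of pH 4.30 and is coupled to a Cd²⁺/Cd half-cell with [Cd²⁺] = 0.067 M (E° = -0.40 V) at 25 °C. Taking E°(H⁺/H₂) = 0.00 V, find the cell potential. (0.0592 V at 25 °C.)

0.18 V

The hydrogen couple is the cathode, so E°_cell = 0.40 V; n = 2.
[H⁺] = 10^(−4.30) = 5 × 10^-5 M, and Q = [Cd²⁺]·P(H₂) / [H⁺]^2 = 2.67 × 10^7.
E = E° − (0.0592/2) log Q = 0.40 − (0.0592/2)(7.426) = 0.180 V.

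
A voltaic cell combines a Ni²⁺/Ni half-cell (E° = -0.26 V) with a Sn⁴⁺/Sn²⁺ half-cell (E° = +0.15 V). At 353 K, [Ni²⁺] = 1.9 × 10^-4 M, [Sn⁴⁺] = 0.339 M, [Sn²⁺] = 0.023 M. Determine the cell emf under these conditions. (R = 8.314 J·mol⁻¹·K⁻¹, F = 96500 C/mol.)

The Sn⁴⁺/Sn²⁺ couple has the higher reduction potential and acts as the cathode, so E°_cell = +0.15 − (-0.26) = 0.41 V.
Balancing electrons gives n = 2; the reaction quotient is Q = [Ni²⁺]·[Sn²⁺]/[Sn⁴⁺] = 1.29 × 10^-5.
E = E° − (RT/nF) ln Q = 0.41 − (8.314×353)/(2×96500) × (-11.259) = 0.410 + 0.171 = 0.581 V.

0.581 V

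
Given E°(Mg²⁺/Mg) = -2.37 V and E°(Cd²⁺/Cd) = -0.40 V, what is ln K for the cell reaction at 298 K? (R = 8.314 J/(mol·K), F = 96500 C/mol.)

E°_cell = -0.40 − (-2.37) = 1.97 V, with n = 2 electrons transferred.
At equilibrium E = 0, so the Nernst equation gives ln K = nFE°/RT = (2)(96500)(1.97)/((8.314)(298)) = 153.46.

ln K = 153.5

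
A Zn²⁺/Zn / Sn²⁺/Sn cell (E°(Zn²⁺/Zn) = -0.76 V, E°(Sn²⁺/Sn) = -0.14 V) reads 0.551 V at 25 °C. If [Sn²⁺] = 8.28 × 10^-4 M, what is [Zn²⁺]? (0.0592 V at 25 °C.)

From the Nernst equation, log Q = n(E° − E)/0.0592 = 2(0.62 − 0.551)/0.0592 = 2.331, so Q = 214.
With Q = [Zn²⁺]/[Sn²⁺] and the known concentrations, [Zn²⁺] in the numerator gives [Zn²⁺] = 0.18 M.

0.18 M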